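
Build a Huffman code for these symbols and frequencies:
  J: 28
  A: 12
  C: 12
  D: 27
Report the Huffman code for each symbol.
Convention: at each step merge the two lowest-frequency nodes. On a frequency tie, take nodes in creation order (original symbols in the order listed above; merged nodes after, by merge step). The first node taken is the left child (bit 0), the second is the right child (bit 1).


Huffman tree construction:
Step 1: Merge A(12) + C(12) = 24
Step 2: Merge (A+C)(24) + D(27) = 51
Step 3: Merge J(28) + ((A+C)+D)(51) = 79
Read each symbol's code off the tree from the root (left child = 0, right child = 1).

Codes:
  J: 0 (length 1)
  A: 100 (length 3)
  C: 101 (length 3)
  D: 11 (length 2)
Average code length: 154/79 = 1.9494 bits/symbol


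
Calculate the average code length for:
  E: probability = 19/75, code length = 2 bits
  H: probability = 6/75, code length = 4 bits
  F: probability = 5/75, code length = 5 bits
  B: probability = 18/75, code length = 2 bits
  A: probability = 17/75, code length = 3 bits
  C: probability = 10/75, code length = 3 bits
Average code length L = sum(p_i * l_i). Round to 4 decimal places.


Weighted contributions p_i * l_i:
  E: (19/75) * 2 = 38/75
  H: (6/75) * 4 = 24/75
  F: (5/75) * 5 = 25/75
  B: (18/75) * 2 = 36/75
  A: (17/75) * 3 = 51/75
  C: (10/75) * 3 = 30/75
Sum = (38 + 24 + 25 + 36 + 51 + 30)/75 = 204/75

L = 204/75 = 2.7200 bits/symbol


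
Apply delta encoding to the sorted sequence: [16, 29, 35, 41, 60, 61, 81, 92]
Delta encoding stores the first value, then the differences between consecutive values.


First value: 16
Deltas:
  29 - 16 = 13
  35 - 29 = 6
  41 - 35 = 6
  60 - 41 = 19
  61 - 60 = 1
  81 - 61 = 20
  92 - 81 = 11


Delta encoded: [16, 13, 6, 6, 19, 1, 20, 11]


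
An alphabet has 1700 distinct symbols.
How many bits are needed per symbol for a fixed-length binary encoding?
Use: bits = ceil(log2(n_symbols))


log2(1700) = 10.7313
Bracket: 2^10 = 1024 < 1700 <= 2^11 = 2048
So ceil(log2(1700)) = 11

bits = ceil(log2(1700)) = ceil(10.7313) = 11 bits


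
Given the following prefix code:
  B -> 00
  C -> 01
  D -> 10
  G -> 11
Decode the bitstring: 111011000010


Decoding step by step:
Bits 11 -> G
Bits 10 -> D
Bits 11 -> G
Bits 00 -> B
Bits 00 -> B
Bits 10 -> D


Decoded message: GDGBBD


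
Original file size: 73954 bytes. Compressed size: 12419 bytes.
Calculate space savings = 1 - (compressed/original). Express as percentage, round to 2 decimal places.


ratio = compressed/original = 12419/73954 = 0.167929
savings = 1 - ratio = 1 - 0.167929 = 0.832071
as a percentage: 0.832071 * 100 = 83.21%

Space savings = 1 - 12419/73954 = 83.21%


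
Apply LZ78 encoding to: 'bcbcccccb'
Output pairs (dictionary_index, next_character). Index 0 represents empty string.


LZ78 encoding steps:
Dictionary: {0: ''}
Step 1: w='' (idx 0), next='b' -> output (0, 'b'), add 'b' as idx 1
Step 2: w='' (idx 0), next='c' -> output (0, 'c'), add 'c' as idx 2
Step 3: w='b' (idx 1), next='c' -> output (1, 'c'), add 'bc' as idx 3
Step 4: w='c' (idx 2), next='c' -> output (2, 'c'), add 'cc' as idx 4
Step 5: w='cc' (idx 4), next='b' -> output (4, 'b'), add 'ccb' as idx 5


Encoded: [(0, 'b'), (0, 'c'), (1, 'c'), (2, 'c'), (4, 'b')]


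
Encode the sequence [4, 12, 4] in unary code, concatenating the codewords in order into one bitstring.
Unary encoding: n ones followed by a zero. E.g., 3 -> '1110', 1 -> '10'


Encode each number as n ones followed by a terminating 0:
  4 -> 11110 (5 bits)
  12 -> 1111111111110 (13 bits)
  4 -> 11110 (5 bits)
Total length = 5 + 13 + 5 = 23 bits.

Unary([4, 12, 4]) = 11110111111111111011110 (23 bits)


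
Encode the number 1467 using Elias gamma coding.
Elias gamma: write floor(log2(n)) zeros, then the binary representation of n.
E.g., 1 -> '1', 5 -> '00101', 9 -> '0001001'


num_bits = floor(log2(1467)) + 1 = 11
leading_zeros = num_bits - 1 = 10
binary(1467) = 10110111011

Elias gamma(1467) = '0000000000' + '10110111011' = 000000000010110111011 (21 bits)


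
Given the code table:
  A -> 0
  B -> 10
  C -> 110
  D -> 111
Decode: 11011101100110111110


Decoding:
110 -> C
111 -> D
0 -> A
110 -> C
0 -> A
110 -> C
111 -> D
110 -> C


Result: CDACACDC


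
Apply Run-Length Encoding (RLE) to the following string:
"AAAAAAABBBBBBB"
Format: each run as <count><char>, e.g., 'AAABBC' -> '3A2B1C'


Scanning runs left to right:
  i=0: run of 'A' x 7 -> '7A'
  i=7: run of 'B' x 7 -> '7B'

RLE = 7A7B


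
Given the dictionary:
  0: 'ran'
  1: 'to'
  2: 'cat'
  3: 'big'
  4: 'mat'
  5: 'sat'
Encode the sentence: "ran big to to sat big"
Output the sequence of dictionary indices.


Look up each word in the dictionary:
  'ran' -> 0
  'big' -> 3
  'to' -> 1
  'to' -> 1
  'sat' -> 5
  'big' -> 3

Encoded: [0, 3, 1, 1, 5, 3]


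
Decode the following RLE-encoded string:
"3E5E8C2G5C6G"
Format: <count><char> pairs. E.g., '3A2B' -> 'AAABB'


Expanding each <count><char> pair:
  3E -> 'EEE'
  5E -> 'EEEEE'
  8C -> 'CCCCCCCC'
  2G -> 'GG'
  5C -> 'CCCCC'
  6G -> 'GGGGGG'

Decoded = EEEEEEEECCCCCCCCGGCCCCCGGGGGG


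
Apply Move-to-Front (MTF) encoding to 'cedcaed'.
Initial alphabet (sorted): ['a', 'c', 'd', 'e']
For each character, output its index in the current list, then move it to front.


MTF encoding:
'c': index 1 in ['a', 'c', 'd', 'e'] -> ['c', 'a', 'd', 'e']
'e': index 3 in ['c', 'a', 'd', 'e'] -> ['e', 'c', 'a', 'd']
'd': index 3 in ['e', 'c', 'a', 'd'] -> ['d', 'e', 'c', 'a']
'c': index 2 in ['d', 'e', 'c', 'a'] -> ['c', 'd', 'e', 'a']
'a': index 3 in ['c', 'd', 'e', 'a'] -> ['a', 'c', 'd', 'e']
'e': index 3 in ['a', 'c', 'd', 'e'] -> ['e', 'a', 'c', 'd']
'd': index 3 in ['e', 'a', 'c', 'd'] -> ['d', 'e', 'a', 'c']


Output: [1, 3, 3, 2, 3, 3, 3]


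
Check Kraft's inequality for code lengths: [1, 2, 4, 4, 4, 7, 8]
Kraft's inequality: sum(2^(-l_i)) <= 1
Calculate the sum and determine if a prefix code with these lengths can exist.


Sum = 2^(-1) + 2^(-2) + 2^(-4) + 2^(-4) + 2^(-4) + 2^(-7) + 2^(-8)
    = 0.5 + 0.25 + 0.0625 + 0.0625 + 0.0625 + 0.0078125 + 0.00390625
    = 243/256 = 0.94921875
Since 0.94921875 <= 1, Kraft's inequality IS satisfied.
A prefix code with these lengths CAN exist.

Kraft sum = 0.94921875. Satisfied.


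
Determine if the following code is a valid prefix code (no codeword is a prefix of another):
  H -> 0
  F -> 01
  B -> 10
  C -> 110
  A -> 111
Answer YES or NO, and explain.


Checking each pair (does one codeword prefix another?):
  H='0' vs F='01': prefix -- VIOLATION

NO -- this is NOT a valid prefix code. H (0) is a prefix of F (01).


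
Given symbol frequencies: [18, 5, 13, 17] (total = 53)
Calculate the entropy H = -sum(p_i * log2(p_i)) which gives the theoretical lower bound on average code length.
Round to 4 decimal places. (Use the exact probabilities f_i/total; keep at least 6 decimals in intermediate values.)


Per-symbol terms -p_i * log2(p_i) with p_i = f_i/53:
  p = 18/53 = 0.339623: log2(p) = -1.557995, -p*log2(p) = 0.529131
  p = 5/53 = 0.094340: log2(p) = -3.405992, -p*log2(p) = 0.321320
  p = 13/53 = 0.245283: log2(p) = -2.027481, -p*log2(p) = 0.497307
  p = 17/53 = 0.320755: log2(p) = -1.640458, -p*log2(p) = 0.526185
H = 0.529131 + 0.321320 + 0.497307 + 0.526185 = 1.873943

H = 1.8739 bits/symbol


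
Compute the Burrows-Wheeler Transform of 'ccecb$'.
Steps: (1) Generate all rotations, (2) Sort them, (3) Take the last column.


Rotations (sorted):
  0: $ccecb -> last char: b
  1: b$ccec -> last char: c
  2: cb$cce -> last char: e
  3: ccecb$ -> last char: $
  4: cecb$c -> last char: c
  5: ecb$cc -> last char: c


BWT = bce$cc


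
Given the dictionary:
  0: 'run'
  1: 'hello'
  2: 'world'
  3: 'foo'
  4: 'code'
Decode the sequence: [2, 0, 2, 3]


Look up each index in the dictionary:
  2 -> 'world'
  0 -> 'run'
  2 -> 'world'
  3 -> 'foo'

Decoded: "world run world foo"


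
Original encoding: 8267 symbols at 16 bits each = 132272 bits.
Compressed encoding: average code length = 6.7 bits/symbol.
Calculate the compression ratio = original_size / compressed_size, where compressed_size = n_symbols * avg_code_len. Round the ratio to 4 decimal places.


original_size = n_symbols * orig_bits = 8267 * 16 = 132272 bits
compressed_size = n_symbols * avg_code_len = 8267 * 6.7 = 55388.9 bits
ratio = original_size / compressed_size = 132272 / 55388.9 = 2.3881

Compression ratio = 2.3881


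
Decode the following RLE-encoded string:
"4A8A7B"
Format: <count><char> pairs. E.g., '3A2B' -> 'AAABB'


Expanding each <count><char> pair:
  4A -> 'AAAA'
  8A -> 'AAAAAAAA'
  7B -> 'BBBBBBB'

Decoded = AAAAAAAAAAAABBBBBBB


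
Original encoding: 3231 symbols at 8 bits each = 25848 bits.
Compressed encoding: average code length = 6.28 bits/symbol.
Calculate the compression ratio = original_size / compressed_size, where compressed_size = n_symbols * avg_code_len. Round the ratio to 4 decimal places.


original_size = n_symbols * orig_bits = 3231 * 8 = 25848 bits
compressed_size = n_symbols * avg_code_len = 3231 * 6.28 = 20290.68 bits
ratio = original_size / compressed_size = 25848 / 20290.68 = 1.2739

Compression ratio = 1.2739


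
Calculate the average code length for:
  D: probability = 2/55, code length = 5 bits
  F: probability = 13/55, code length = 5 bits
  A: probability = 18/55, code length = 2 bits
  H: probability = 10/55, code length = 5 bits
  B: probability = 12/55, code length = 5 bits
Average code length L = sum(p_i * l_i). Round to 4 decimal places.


Weighted contributions p_i * l_i:
  D: (2/55) * 5 = 10/55
  F: (13/55) * 5 = 65/55
  A: (18/55) * 2 = 36/55
  H: (10/55) * 5 = 50/55
  B: (12/55) * 5 = 60/55
Sum = (10 + 65 + 36 + 50 + 60)/55 = 221/55

L = 221/55 = 4.0182 bits/symbol


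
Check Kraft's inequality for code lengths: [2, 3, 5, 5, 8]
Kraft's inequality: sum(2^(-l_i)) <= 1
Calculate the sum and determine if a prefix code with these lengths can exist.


Sum = 2^(-2) + 2^(-3) + 2^(-5) + 2^(-5) + 2^(-8)
    = 0.25 + 0.125 + 0.03125 + 0.03125 + 0.00390625
    = 113/256 = 0.44140625
Since 0.44140625 <= 1, Kraft's inequality IS satisfied.
A prefix code with these lengths CAN exist.

Kraft sum = 0.44140625. Satisfied.


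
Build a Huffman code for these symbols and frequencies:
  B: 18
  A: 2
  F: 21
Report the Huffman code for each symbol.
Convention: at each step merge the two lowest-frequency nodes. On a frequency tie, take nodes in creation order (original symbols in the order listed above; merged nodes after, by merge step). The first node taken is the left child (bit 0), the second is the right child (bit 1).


Huffman tree construction:
Step 1: Merge A(2) + B(18) = 20
Step 2: Merge (A+B)(20) + F(21) = 41
Read each symbol's code off the tree from the root (left child = 0, right child = 1).

Codes:
  B: 01 (length 2)
  A: 00 (length 2)
  F: 1 (length 1)
Average code length: 61/41 = 1.4878 bits/symbol


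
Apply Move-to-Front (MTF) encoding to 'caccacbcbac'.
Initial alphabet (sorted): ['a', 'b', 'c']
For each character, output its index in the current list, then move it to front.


MTF encoding:
'c': index 2 in ['a', 'b', 'c'] -> ['c', 'a', 'b']
'a': index 1 in ['c', 'a', 'b'] -> ['a', 'c', 'b']
'c': index 1 in ['a', 'c', 'b'] -> ['c', 'a', 'b']
'c': index 0 in ['c', 'a', 'b'] -> ['c', 'a', 'b']
'a': index 1 in ['c', 'a', 'b'] -> ['a', 'c', 'b']
'c': index 1 in ['a', 'c', 'b'] -> ['c', 'a', 'b']
'b': index 2 in ['c', 'a', 'b'] -> ['b', 'c', 'a']
'c': index 1 in ['b', 'c', 'a'] -> ['c', 'b', 'a']
'b': index 1 in ['c', 'b', 'a'] -> ['b', 'c', 'a']
'a': index 2 in ['b', 'c', 'a'] -> ['a', 'b', 'c']
'c': index 2 in ['a', 'b', 'c'] -> ['c', 'a', 'b']


Output: [2, 1, 1, 0, 1, 1, 2, 1, 1, 2, 2]


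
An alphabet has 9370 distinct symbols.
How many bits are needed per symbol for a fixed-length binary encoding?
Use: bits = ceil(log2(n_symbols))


log2(9370) = 13.1938
Bracket: 2^13 = 8192 < 9370 <= 2^14 = 16384
So ceil(log2(9370)) = 14

bits = ceil(log2(9370)) = ceil(13.1938) = 14 bits


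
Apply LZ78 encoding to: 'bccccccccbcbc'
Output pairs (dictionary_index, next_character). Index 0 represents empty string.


LZ78 encoding steps:
Dictionary: {0: ''}
Step 1: w='' (idx 0), next='b' -> output (0, 'b'), add 'b' as idx 1
Step 2: w='' (idx 0), next='c' -> output (0, 'c'), add 'c' as idx 2
Step 3: w='c' (idx 2), next='c' -> output (2, 'c'), add 'cc' as idx 3
Step 4: w='cc' (idx 3), next='c' -> output (3, 'c'), add 'ccc' as idx 4
Step 5: w='cc' (idx 3), next='b' -> output (3, 'b'), add 'ccb' as idx 5
Step 6: w='c' (idx 2), next='b' -> output (2, 'b'), add 'cb' as idx 6
Step 7: w='c' (idx 2), end of input -> output (2, '')


Encoded: [(0, 'b'), (0, 'c'), (2, 'c'), (3, 'c'), (3, 'b'), (2, 'b'), (2, '')]


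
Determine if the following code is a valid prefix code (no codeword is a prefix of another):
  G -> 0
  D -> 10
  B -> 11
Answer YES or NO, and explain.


Checking each pair (does one codeword prefix another?):
  G='0' vs D='10': no prefix
  G='0' vs B='11': no prefix
  D='10' vs G='0': no prefix
  D='10' vs B='11': no prefix
  B='11' vs G='0': no prefix
  B='11' vs D='10': no prefix
No violation found over all pairs.

YES -- this is a valid prefix code. No codeword is a prefix of any other codeword.


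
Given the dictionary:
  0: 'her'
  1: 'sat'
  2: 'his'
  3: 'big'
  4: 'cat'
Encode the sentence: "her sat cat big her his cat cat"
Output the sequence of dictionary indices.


Look up each word in the dictionary:
  'her' -> 0
  'sat' -> 1
  'cat' -> 4
  'big' -> 3
  'her' -> 0
  'his' -> 2
  'cat' -> 4
  'cat' -> 4

Encoded: [0, 1, 4, 3, 0, 2, 4, 4]


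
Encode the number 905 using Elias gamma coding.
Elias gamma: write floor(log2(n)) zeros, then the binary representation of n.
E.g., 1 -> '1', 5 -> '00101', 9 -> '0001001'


num_bits = floor(log2(905)) + 1 = 10
leading_zeros = num_bits - 1 = 9
binary(905) = 1110001001

Elias gamma(905) = '000000000' + '1110001001' = 0000000001110001001 (19 bits)


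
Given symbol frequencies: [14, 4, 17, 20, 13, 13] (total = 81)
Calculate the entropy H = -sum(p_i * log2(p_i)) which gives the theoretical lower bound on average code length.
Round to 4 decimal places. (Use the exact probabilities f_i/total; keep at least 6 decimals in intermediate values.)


Per-symbol terms -p_i * log2(p_i) with p_i = f_i/81:
  p = 14/81 = 0.172840: log2(p) = -2.532495, -p*log2(p) = 0.437715
  p = 4/81 = 0.049383: log2(p) = -4.339850, -p*log2(p) = 0.214314
  p = 17/81 = 0.209877: log2(p) = -2.252387, -p*log2(p) = 0.472723
  p = 20/81 = 0.246914: log2(p) = -2.017922, -p*log2(p) = 0.498252
  p = 13/81 = 0.160494: log2(p) = -2.639410, -p*log2(p) = 0.423609
  p = 13/81 = 0.160494: log2(p) = -2.639410, -p*log2(p) = 0.423609
H = 0.437715 + 0.214314 + 0.472723 + 0.498252 + 0.423609 + 0.423609 = 2.470222

H = 2.4702 bits/symbol


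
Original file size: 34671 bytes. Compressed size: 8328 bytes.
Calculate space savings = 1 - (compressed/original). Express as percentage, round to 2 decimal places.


ratio = compressed/original = 8328/34671 = 0.240201
savings = 1 - ratio = 1 - 0.240201 = 0.759799
as a percentage: 0.759799 * 100 = 75.98%

Space savings = 1 - 8328/34671 = 75.98%


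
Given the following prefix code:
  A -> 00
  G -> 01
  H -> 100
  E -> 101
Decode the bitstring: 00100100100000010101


Decoding step by step:
Bits 00 -> A
Bits 100 -> H
Bits 100 -> H
Bits 100 -> H
Bits 00 -> A
Bits 00 -> A
Bits 101 -> E
Bits 01 -> G


Decoded message: AHHHAAEG


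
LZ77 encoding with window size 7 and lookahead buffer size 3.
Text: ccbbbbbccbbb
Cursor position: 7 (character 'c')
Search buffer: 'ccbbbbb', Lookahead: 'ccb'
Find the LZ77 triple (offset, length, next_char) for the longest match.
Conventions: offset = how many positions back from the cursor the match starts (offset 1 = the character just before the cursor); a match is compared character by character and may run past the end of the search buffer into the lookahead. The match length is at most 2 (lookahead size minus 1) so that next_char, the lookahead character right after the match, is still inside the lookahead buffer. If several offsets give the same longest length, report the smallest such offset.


Try each offset into the search buffer:
  offset=1 (pos 6, char 'b'): match length 0
  offset=2 (pos 5, char 'b'): match length 0
  offset=3 (pos 4, char 'b'): match length 0
  offset=4 (pos 3, char 'b'): match length 0
  offset=5 (pos 2, char 'b'): match length 0
  offset=6 (pos 1, char 'c'): match length 1
  offset=7 (pos 0, char 'c'): match length 2
Longest match has length 2 at offset 7.
next_char = character at position 7 + 2 = 9 -> 'b'

Best match: offset=7, length=2 (matching 'cc' starting at position 0)
LZ77 triple: (7, 2, 'b')


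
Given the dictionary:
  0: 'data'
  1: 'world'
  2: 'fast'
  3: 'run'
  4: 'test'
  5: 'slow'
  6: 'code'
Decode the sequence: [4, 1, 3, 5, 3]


Look up each index in the dictionary:
  4 -> 'test'
  1 -> 'world'
  3 -> 'run'
  5 -> 'slow'
  3 -> 'run'

Decoded: "test world run slow run"


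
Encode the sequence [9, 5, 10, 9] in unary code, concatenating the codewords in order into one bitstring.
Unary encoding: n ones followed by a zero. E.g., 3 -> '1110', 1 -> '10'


Encode each number as n ones followed by a terminating 0:
  9 -> 1111111110 (10 bits)
  5 -> 111110 (6 bits)
  10 -> 11111111110 (11 bits)
  9 -> 1111111110 (10 bits)
Total length = 10 + 6 + 11 + 10 = 37 bits.

Unary([9, 5, 10, 9]) = 1111111110111110111111111101111111110 (37 bits)


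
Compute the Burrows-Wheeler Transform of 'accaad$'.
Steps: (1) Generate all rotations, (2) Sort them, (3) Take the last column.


Rotations (sorted):
  0: $accaad -> last char: d
  1: aad$acc -> last char: c
  2: accaad$ -> last char: $
  3: ad$acca -> last char: a
  4: caad$ac -> last char: c
  5: ccaad$a -> last char: a
  6: d$accaa -> last char: a


BWT = dc$acaa


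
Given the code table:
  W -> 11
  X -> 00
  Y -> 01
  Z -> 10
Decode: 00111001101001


Decoding:
00 -> X
11 -> W
10 -> Z
01 -> Y
10 -> Z
10 -> Z
01 -> Y


Result: XWZYZZY


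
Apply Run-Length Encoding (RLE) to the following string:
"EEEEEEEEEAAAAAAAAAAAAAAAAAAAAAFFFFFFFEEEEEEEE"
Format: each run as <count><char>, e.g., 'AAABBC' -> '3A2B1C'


Scanning runs left to right:
  i=0: run of 'E' x 9 -> '9E'
  i=9: run of 'A' x 21 -> '21A'
  i=30: run of 'F' x 7 -> '7F'
  i=37: run of 'E' x 8 -> '8E'

RLE = 9E21A7F8E


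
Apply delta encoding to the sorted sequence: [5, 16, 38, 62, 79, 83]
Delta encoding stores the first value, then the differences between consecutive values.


First value: 5
Deltas:
  16 - 5 = 11
  38 - 16 = 22
  62 - 38 = 24
  79 - 62 = 17
  83 - 79 = 4


Delta encoded: [5, 11, 22, 24, 17, 4]


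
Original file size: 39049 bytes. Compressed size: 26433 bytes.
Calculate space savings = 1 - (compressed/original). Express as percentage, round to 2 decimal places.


ratio = compressed/original = 26433/39049 = 0.676919
savings = 1 - ratio = 1 - 0.676919 = 0.323081
as a percentage: 0.323081 * 100 = 32.31%

Space savings = 1 - 26433/39049 = 32.31%


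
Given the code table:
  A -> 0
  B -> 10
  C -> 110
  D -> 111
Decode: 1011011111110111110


Decoding:
10 -> B
110 -> C
111 -> D
111 -> D
10 -> B
111 -> D
110 -> C


Result: BCDDBDC


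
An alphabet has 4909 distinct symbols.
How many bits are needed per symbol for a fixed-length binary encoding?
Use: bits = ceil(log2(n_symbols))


log2(4909) = 12.2612
Bracket: 2^12 = 4096 < 4909 <= 2^13 = 8192
So ceil(log2(4909)) = 13

bits = ceil(log2(4909)) = ceil(12.2612) = 13 bits


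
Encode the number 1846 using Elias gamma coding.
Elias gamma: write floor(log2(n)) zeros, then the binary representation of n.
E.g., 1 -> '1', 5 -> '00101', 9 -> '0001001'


num_bits = floor(log2(1846)) + 1 = 11
leading_zeros = num_bits - 1 = 10
binary(1846) = 11100110110

Elias gamma(1846) = '0000000000' + '11100110110' = 000000000011100110110 (21 bits)


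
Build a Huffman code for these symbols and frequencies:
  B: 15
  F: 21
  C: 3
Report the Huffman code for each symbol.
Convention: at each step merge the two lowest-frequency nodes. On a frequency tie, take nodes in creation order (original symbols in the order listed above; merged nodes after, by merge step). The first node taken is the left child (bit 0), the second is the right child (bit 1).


Huffman tree construction:
Step 1: Merge C(3) + B(15) = 18
Step 2: Merge (C+B)(18) + F(21) = 39
Read each symbol's code off the tree from the root (left child = 0, right child = 1).

Codes:
  B: 01 (length 2)
  F: 1 (length 1)
  C: 00 (length 2)
Average code length: 57/39 = 1.4615 bits/symbol


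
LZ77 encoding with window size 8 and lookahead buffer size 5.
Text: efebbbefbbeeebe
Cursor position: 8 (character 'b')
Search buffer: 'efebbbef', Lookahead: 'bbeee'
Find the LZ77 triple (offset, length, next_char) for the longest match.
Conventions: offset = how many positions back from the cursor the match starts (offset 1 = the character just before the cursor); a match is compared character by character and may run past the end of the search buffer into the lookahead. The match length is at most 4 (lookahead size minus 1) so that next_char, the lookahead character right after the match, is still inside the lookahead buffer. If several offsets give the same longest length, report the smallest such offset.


Try each offset into the search buffer:
  offset=1 (pos 7, char 'f'): match length 0
  offset=2 (pos 6, char 'e'): match length 0
  offset=3 (pos 5, char 'b'): match length 1
  offset=4 (pos 4, char 'b'): match length 3
  offset=5 (pos 3, char 'b'): match length 2
  offset=6 (pos 2, char 'e'): match length 0
  offset=7 (pos 1, char 'f'): match length 0
  offset=8 (pos 0, char 'e'): match length 0
Longest match has length 3 at offset 4.
next_char = character at position 8 + 3 = 11 -> 'e'

Best match: offset=4, length=3 (matching 'bbe' starting at position 4)
LZ77 triple: (4, 3, 'e')


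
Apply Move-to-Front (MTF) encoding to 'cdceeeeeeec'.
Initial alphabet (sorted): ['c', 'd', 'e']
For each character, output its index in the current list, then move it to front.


MTF encoding:
'c': index 0 in ['c', 'd', 'e'] -> ['c', 'd', 'e']
'd': index 1 in ['c', 'd', 'e'] -> ['d', 'c', 'e']
'c': index 1 in ['d', 'c', 'e'] -> ['c', 'd', 'e']
'e': index 2 in ['c', 'd', 'e'] -> ['e', 'c', 'd']
'e': index 0 in ['e', 'c', 'd'] -> ['e', 'c', 'd']
'e': index 0 in ['e', 'c', 'd'] -> ['e', 'c', 'd']
'e': index 0 in ['e', 'c', 'd'] -> ['e', 'c', 'd']
'e': index 0 in ['e', 'c', 'd'] -> ['e', 'c', 'd']
'e': index 0 in ['e', 'c', 'd'] -> ['e', 'c', 'd']
'e': index 0 in ['e', 'c', 'd'] -> ['e', 'c', 'd']
'c': index 1 in ['e', 'c', 'd'] -> ['c', 'e', 'd']


Output: [0, 1, 1, 2, 0, 0, 0, 0, 0, 0, 1]


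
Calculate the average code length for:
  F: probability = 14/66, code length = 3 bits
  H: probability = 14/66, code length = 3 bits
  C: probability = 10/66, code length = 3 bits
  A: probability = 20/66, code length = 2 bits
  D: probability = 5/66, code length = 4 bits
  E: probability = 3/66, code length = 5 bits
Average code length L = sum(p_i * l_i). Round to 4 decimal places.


Weighted contributions p_i * l_i:
  F: (14/66) * 3 = 42/66
  H: (14/66) * 3 = 42/66
  C: (10/66) * 3 = 30/66
  A: (20/66) * 2 = 40/66
  D: (5/66) * 4 = 20/66
  E: (3/66) * 5 = 15/66
Sum = (42 + 42 + 30 + 40 + 20 + 15)/66 = 189/66

L = 189/66 = 2.8636 bits/symbol


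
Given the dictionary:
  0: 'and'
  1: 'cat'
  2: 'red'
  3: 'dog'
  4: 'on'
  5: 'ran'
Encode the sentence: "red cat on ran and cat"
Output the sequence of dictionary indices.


Look up each word in the dictionary:
  'red' -> 2
  'cat' -> 1
  'on' -> 4
  'ran' -> 5
  'and' -> 0
  'cat' -> 1

Encoded: [2, 1, 4, 5, 0, 1]


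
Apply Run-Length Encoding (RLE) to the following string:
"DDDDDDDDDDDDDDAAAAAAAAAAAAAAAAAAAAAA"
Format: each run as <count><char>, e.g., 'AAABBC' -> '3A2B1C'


Scanning runs left to right:
  i=0: run of 'D' x 14 -> '14D'
  i=14: run of 'A' x 22 -> '22A'

RLE = 14D22A


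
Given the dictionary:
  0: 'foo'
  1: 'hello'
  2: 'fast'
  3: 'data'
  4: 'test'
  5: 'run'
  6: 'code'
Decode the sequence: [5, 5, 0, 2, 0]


Look up each index in the dictionary:
  5 -> 'run'
  5 -> 'run'
  0 -> 'foo'
  2 -> 'fast'
  0 -> 'foo'

Decoded: "run run foo fast foo"


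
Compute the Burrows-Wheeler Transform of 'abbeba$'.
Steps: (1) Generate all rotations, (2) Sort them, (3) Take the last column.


Rotations (sorted):
  0: $abbeba -> last char: a
  1: a$abbeb -> last char: b
  2: abbeba$ -> last char: $
  3: ba$abbe -> last char: e
  4: bbeba$a -> last char: a
  5: beba$ab -> last char: b
  6: eba$abb -> last char: b


BWT = ab$eabb


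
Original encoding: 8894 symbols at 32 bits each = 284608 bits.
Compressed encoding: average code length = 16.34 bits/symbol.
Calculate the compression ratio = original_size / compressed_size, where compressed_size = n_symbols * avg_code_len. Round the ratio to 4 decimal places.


original_size = n_symbols * orig_bits = 8894 * 32 = 284608 bits
compressed_size = n_symbols * avg_code_len = 8894 * 16.34 = 145327.96 bits
ratio = original_size / compressed_size = 284608 / 145327.96 = 1.9584

Compression ratio = 1.9584


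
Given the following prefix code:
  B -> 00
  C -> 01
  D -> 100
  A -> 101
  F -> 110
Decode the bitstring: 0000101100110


Decoding step by step:
Bits 00 -> B
Bits 00 -> B
Bits 101 -> A
Bits 100 -> D
Bits 110 -> F


Decoded message: BBADF


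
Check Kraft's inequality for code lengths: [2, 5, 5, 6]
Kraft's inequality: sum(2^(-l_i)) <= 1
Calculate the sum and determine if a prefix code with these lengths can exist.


Sum = 2^(-2) + 2^(-5) + 2^(-5) + 2^(-6)
    = 0.25 + 0.03125 + 0.03125 + 0.015625
    = 21/64 = 0.328125
Since 0.328125 <= 1, Kraft's inequality IS satisfied.
A prefix code with these lengths CAN exist.

Kraft sum = 0.328125. Satisfied.


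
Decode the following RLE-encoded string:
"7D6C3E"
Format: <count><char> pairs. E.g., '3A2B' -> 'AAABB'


Expanding each <count><char> pair:
  7D -> 'DDDDDDD'
  6C -> 'CCCCCC'
  3E -> 'EEE'

Decoded = DDDDDDDCCCCCCEEE


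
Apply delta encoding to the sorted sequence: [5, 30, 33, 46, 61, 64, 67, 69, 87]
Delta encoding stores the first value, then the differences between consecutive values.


First value: 5
Deltas:
  30 - 5 = 25
  33 - 30 = 3
  46 - 33 = 13
  61 - 46 = 15
  64 - 61 = 3
  67 - 64 = 3
  69 - 67 = 2
  87 - 69 = 18


Delta encoded: [5, 25, 3, 13, 15, 3, 3, 2, 18]


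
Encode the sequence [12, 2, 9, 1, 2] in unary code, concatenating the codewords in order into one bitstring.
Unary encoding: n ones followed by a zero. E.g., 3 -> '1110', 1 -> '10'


Encode each number as n ones followed by a terminating 0:
  12 -> 1111111111110 (13 bits)
  2 -> 110 (3 bits)
  9 -> 1111111110 (10 bits)
  1 -> 10 (2 bits)
  2 -> 110 (3 bits)
Total length = 13 + 3 + 10 + 2 + 3 = 31 bits.

Unary([12, 2, 9, 1, 2]) = 1111111111110110111111111010110 (31 bits)


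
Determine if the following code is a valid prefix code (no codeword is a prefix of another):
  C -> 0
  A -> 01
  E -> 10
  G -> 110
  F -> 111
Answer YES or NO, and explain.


Checking each pair (does one codeword prefix another?):
  C='0' vs A='01': prefix -- VIOLATION

NO -- this is NOT a valid prefix code. C (0) is a prefix of A (01).


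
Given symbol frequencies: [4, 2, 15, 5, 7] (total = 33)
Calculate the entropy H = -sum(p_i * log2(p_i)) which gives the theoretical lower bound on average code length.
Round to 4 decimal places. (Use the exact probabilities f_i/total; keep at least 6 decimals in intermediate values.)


Per-symbol terms -p_i * log2(p_i) with p_i = f_i/33:
  p = 4/33 = 0.121212: log2(p) = -3.044394, -p*log2(p) = 0.369017
  p = 2/33 = 0.060606: log2(p) = -4.044394, -p*log2(p) = 0.245115
  p = 15/33 = 0.454545: log2(p) = -1.137504, -p*log2(p) = 0.517047
  p = 5/33 = 0.151515: log2(p) = -2.722466, -p*log2(p) = 0.412495
  p = 7/33 = 0.212121: log2(p) = -2.237039, -p*log2(p) = 0.474523
H = 0.369017 + 0.245115 + 0.517047 + 0.412495 + 0.474523 = 2.018197

H = 2.0182 bits/symbol


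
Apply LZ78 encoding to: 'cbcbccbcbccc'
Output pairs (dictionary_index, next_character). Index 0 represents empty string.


LZ78 encoding steps:
Dictionary: {0: ''}
Step 1: w='' (idx 0), next='c' -> output (0, 'c'), add 'c' as idx 1
Step 2: w='' (idx 0), next='b' -> output (0, 'b'), add 'b' as idx 2
Step 3: w='c' (idx 1), next='b' -> output (1, 'b'), add 'cb' as idx 3
Step 4: w='c' (idx 1), next='c' -> output (1, 'c'), add 'cc' as idx 4
Step 5: w='b' (idx 2), next='c' -> output (2, 'c'), add 'bc' as idx 5
Step 6: w='bc' (idx 5), next='c' -> output (5, 'c'), add 'bcc' as idx 6
Step 7: w='c' (idx 1), end of input -> output (1, '')


Encoded: [(0, 'c'), (0, 'b'), (1, 'b'), (1, 'c'), (2, 'c'), (5, 'c'), (1, '')]


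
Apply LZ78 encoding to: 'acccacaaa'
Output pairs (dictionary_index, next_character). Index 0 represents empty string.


LZ78 encoding steps:
Dictionary: {0: ''}
Step 1: w='' (idx 0), next='a' -> output (0, 'a'), add 'a' as idx 1
Step 2: w='' (idx 0), next='c' -> output (0, 'c'), add 'c' as idx 2
Step 3: w='c' (idx 2), next='c' -> output (2, 'c'), add 'cc' as idx 3
Step 4: w='a' (idx 1), next='c' -> output (1, 'c'), add 'ac' as idx 4
Step 5: w='a' (idx 1), next='a' -> output (1, 'a'), add 'aa' as idx 5
Step 6: w='a' (idx 1), end of input -> output (1, '')


Encoded: [(0, 'a'), (0, 'c'), (2, 'c'), (1, 'c'), (1, 'a'), (1, '')]


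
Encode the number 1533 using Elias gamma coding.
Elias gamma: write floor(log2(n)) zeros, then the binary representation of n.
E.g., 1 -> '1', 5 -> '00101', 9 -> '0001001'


num_bits = floor(log2(1533)) + 1 = 11
leading_zeros = num_bits - 1 = 10
binary(1533) = 10111111101

Elias gamma(1533) = '0000000000' + '10111111101' = 000000000010111111101 (21 bits)


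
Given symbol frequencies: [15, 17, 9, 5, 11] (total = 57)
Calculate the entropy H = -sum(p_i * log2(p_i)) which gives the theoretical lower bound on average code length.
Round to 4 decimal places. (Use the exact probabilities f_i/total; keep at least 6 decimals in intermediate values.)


Per-symbol terms -p_i * log2(p_i) with p_i = f_i/57:
  p = 15/57 = 0.263158: log2(p) = -1.925999, -p*log2(p) = 0.506842
  p = 17/57 = 0.298246: log2(p) = -1.745427, -p*log2(p) = 0.520566
  p = 9/57 = 0.157895: log2(p) = -2.662965, -p*log2(p) = 0.420468
  p = 5/57 = 0.087719: log2(p) = -3.510962, -p*log2(p) = 0.307979
  p = 11/57 = 0.192982: log2(p) = -2.373458, -p*log2(p) = 0.458036
H = 0.506842 + 0.520566 + 0.420468 + 0.307979 + 0.458036 = 2.213891

H = 2.2139 bits/symbol


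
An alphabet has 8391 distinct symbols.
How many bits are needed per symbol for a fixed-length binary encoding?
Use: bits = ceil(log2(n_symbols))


log2(8391) = 13.0346
Bracket: 2^13 = 8192 < 8391 <= 2^14 = 16384
So ceil(log2(8391)) = 14

bits = ceil(log2(8391)) = ceil(13.0346) = 14 bits


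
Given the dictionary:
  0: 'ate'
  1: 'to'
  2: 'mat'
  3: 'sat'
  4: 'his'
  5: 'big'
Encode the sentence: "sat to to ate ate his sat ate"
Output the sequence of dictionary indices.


Look up each word in the dictionary:
  'sat' -> 3
  'to' -> 1
  'to' -> 1
  'ate' -> 0
  'ate' -> 0
  'his' -> 4
  'sat' -> 3
  'ate' -> 0

Encoded: [3, 1, 1, 0, 0, 4, 3, 0]


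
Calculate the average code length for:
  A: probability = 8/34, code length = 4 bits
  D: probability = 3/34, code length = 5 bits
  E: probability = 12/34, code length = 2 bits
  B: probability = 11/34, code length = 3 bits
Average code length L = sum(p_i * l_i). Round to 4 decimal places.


Weighted contributions p_i * l_i:
  A: (8/34) * 4 = 32/34
  D: (3/34) * 5 = 15/34
  E: (12/34) * 2 = 24/34
  B: (11/34) * 3 = 33/34
Sum = (32 + 15 + 24 + 33)/34 = 104/34

L = 104/34 = 3.0588 bits/symbol


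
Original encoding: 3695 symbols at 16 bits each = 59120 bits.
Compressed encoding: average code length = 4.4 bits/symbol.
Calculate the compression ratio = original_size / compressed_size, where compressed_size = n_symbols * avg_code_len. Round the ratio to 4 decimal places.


original_size = n_symbols * orig_bits = 3695 * 16 = 59120 bits
compressed_size = n_symbols * avg_code_len = 3695 * 4.4 = 16258.0 bits
ratio = original_size / compressed_size = 59120 / 16258.0 = 3.6364

Compression ratio = 3.6364


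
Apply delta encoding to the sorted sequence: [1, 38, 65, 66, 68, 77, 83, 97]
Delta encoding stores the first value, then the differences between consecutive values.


First value: 1
Deltas:
  38 - 1 = 37
  65 - 38 = 27
  66 - 65 = 1
  68 - 66 = 2
  77 - 68 = 9
  83 - 77 = 6
  97 - 83 = 14


Delta encoded: [1, 37, 27, 1, 2, 9, 6, 14]


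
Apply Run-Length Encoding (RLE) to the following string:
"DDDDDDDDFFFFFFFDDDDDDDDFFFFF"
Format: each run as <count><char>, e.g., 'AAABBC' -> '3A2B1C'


Scanning runs left to right:
  i=0: run of 'D' x 8 -> '8D'
  i=8: run of 'F' x 7 -> '7F'
  i=15: run of 'D' x 8 -> '8D'
  i=23: run of 'F' x 5 -> '5F'

RLE = 8D7F8D5F


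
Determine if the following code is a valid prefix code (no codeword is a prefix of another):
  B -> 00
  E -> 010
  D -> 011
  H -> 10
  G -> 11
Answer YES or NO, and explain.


Checking each pair (does one codeword prefix another?):
  B='00' vs E='010': no prefix
  B='00' vs D='011': no prefix
  B='00' vs H='10': no prefix
  B='00' vs G='11': no prefix
  E='010' vs B='00': no prefix
  E='010' vs D='011': no prefix
  E='010' vs H='10': no prefix
  E='010' vs G='11': no prefix
  D='011' vs B='00': no prefix
  D='011' vs E='010': no prefix
  D='011' vs H='10': no prefix
  D='011' vs G='11': no prefix
  H='10' vs B='00': no prefix
  H='10' vs E='010': no prefix
  H='10' vs D='011': no prefix
  H='10' vs G='11': no prefix
  G='11' vs B='00': no prefix
  G='11' vs E='010': no prefix
  G='11' vs D='011': no prefix
  G='11' vs H='10': no prefix
No violation found over all pairs.

YES -- this is a valid prefix code. No codeword is a prefix of any other codeword.


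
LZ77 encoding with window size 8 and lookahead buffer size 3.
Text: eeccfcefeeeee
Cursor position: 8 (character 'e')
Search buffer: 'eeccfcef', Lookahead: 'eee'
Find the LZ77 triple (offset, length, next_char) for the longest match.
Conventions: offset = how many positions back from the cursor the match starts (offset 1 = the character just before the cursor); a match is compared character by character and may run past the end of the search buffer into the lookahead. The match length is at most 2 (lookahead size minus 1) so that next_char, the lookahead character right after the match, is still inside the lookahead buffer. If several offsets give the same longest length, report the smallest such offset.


Try each offset into the search buffer:
  offset=1 (pos 7, char 'f'): match length 0
  offset=2 (pos 6, char 'e'): match length 1
  offset=3 (pos 5, char 'c'): match length 0
  offset=4 (pos 4, char 'f'): match length 0
  offset=5 (pos 3, char 'c'): match length 0
  offset=6 (pos 2, char 'c'): match length 0
  offset=7 (pos 1, char 'e'): match length 1
  offset=8 (pos 0, char 'e'): match length 2
Longest match has length 2 at offset 8.
next_char = character at position 8 + 2 = 10 -> 'e'

Best match: offset=8, length=2 (matching 'ee' starting at position 0)
LZ77 triple: (8, 2, 'e')


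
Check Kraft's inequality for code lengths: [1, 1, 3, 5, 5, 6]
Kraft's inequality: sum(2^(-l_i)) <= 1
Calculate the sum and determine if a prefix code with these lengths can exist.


Sum = 2^(-1) + 2^(-1) + 2^(-3) + 2^(-5) + 2^(-5) + 2^(-6)
    = 0.5 + 0.5 + 0.125 + 0.03125 + 0.03125 + 0.015625
    = 77/64 = 1.203125
Since 1.203125 > 1, Kraft's inequality is NOT satisfied.
A prefix code with these lengths CANNOT exist.

Kraft sum = 1.203125. Not satisfied.


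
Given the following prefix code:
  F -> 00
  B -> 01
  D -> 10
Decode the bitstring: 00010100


Decoding step by step:
Bits 00 -> F
Bits 01 -> B
Bits 01 -> B
Bits 00 -> F


Decoded message: FBBF


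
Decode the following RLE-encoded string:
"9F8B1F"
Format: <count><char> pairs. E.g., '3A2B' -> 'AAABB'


Expanding each <count><char> pair:
  9F -> 'FFFFFFFFF'
  8B -> 'BBBBBBBB'
  1F -> 'F'

Decoded = FFFFFFFFFBBBBBBBBF


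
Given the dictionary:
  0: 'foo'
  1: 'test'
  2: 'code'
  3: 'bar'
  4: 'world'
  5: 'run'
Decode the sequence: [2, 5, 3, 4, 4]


Look up each index in the dictionary:
  2 -> 'code'
  5 -> 'run'
  3 -> 'bar'
  4 -> 'world'
  4 -> 'world'

Decoded: "code run bar world world"


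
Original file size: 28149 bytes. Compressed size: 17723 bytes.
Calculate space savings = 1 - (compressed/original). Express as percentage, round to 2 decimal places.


ratio = compressed/original = 17723/28149 = 0.629614
savings = 1 - ratio = 1 - 0.629614 = 0.370386
as a percentage: 0.370386 * 100 = 37.04%

Space savings = 1 - 17723/28149 = 37.04%


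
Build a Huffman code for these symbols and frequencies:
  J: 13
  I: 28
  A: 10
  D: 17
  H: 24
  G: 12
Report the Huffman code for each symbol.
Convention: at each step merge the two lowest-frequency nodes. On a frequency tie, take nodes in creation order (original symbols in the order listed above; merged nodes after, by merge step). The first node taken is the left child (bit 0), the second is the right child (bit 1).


Huffman tree construction:
Step 1: Merge A(10) + G(12) = 22
Step 2: Merge J(13) + D(17) = 30
Step 3: Merge (A+G)(22) + H(24) = 46
Step 4: Merge I(28) + (J+D)(30) = 58
Step 5: Merge ((A+G)+H)(46) + (I+(J+D))(58) = 104
Read each symbol's code off the tree from the root (left child = 0, right child = 1).

Codes:
  J: 110 (length 3)
  I: 10 (length 2)
  A: 000 (length 3)
  D: 111 (length 3)
  H: 01 (length 2)
  G: 001 (length 3)
Average code length: 260/104 = 2.5000 bits/symbol


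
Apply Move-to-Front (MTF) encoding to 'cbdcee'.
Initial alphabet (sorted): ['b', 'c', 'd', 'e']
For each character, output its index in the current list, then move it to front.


MTF encoding:
'c': index 1 in ['b', 'c', 'd', 'e'] -> ['c', 'b', 'd', 'e']
'b': index 1 in ['c', 'b', 'd', 'e'] -> ['b', 'c', 'd', 'e']
'd': index 2 in ['b', 'c', 'd', 'e'] -> ['d', 'b', 'c', 'e']
'c': index 2 in ['d', 'b', 'c', 'e'] -> ['c', 'd', 'b', 'e']
'e': index 3 in ['c', 'd', 'b', 'e'] -> ['e', 'c', 'd', 'b']
'e': index 0 in ['e', 'c', 'd', 'b'] -> ['e', 'c', 'd', 'b']


Output: [1, 1, 2, 2, 3, 0]


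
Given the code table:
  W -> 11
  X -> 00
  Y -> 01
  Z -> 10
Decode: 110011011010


Decoding:
11 -> W
00 -> X
11 -> W
01 -> Y
10 -> Z
10 -> Z


Result: WXWYZZ


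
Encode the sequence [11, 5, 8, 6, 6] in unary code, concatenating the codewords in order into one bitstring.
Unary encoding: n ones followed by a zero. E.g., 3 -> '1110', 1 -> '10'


Encode each number as n ones followed by a terminating 0:
  11 -> 111111111110 (12 bits)
  5 -> 111110 (6 bits)
  8 -> 111111110 (9 bits)
  6 -> 1111110 (7 bits)
  6 -> 1111110 (7 bits)
Total length = 12 + 6 + 9 + 7 + 7 = 41 bits.

Unary([11, 5, 8, 6, 6]) = 11111111111011111011111111011111101111110 (41 bits)


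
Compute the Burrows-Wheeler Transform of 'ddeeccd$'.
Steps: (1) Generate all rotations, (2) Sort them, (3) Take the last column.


Rotations (sorted):
  0: $ddeeccd -> last char: d
  1: ccd$ddee -> last char: e
  2: cd$ddeec -> last char: c
  3: d$ddeecc -> last char: c
  4: ddeeccd$ -> last char: $
  5: deeccd$d -> last char: d
  6: eccd$dde -> last char: e
  7: eeccd$dd -> last char: d


BWT = decc$ded


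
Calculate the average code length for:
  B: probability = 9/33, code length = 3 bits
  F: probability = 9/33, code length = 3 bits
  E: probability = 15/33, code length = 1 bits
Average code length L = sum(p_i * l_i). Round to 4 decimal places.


Weighted contributions p_i * l_i:
  B: (9/33) * 3 = 27/33
  F: (9/33) * 3 = 27/33
  E: (15/33) * 1 = 15/33
Sum = (27 + 27 + 15)/33 = 69/33

L = 69/33 = 2.0909 bits/symbol


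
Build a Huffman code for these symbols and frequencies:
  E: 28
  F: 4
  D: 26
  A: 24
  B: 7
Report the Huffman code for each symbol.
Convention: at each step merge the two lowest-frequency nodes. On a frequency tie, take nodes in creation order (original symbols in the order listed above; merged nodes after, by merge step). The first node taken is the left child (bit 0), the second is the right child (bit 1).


Huffman tree construction:
Step 1: Merge F(4) + B(7) = 11
Step 2: Merge (F+B)(11) + A(24) = 35
Step 3: Merge D(26) + E(28) = 54
Step 4: Merge ((F+B)+A)(35) + (D+E)(54) = 89
Read each symbol's code off the tree from the root (left child = 0, right child = 1).

Codes:
  E: 11 (length 2)
  F: 000 (length 3)
  D: 10 (length 2)
  A: 01 (length 2)
  B: 001 (length 3)
Average code length: 189/89 = 2.1236 bits/symbol
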